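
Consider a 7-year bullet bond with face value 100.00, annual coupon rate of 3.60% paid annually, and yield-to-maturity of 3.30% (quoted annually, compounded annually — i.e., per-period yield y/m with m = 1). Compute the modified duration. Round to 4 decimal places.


Coupon per period c = face * coupon_rate / m = 3.600000
Periods per year m = 1; per-period yield y/m = 0.033000
Number of cashflows N = 7
Cashflows (t years, CF_t, discount factor 1/(1+y/m)^(m*t), PV):
  t = 1.0000: CF_t = 3.600000, DF = 0.968054, PV = 3.484995
  t = 2.0000: CF_t = 3.600000, DF = 0.937129, PV = 3.373664
  t = 3.0000: CF_t = 3.600000, DF = 0.907192, PV = 3.265890
  t = 4.0000: CF_t = 3.600000, DF = 0.878211, PV = 3.161558
  t = 5.0000: CF_t = 3.600000, DF = 0.850156, PV = 3.060560
  t = 6.0000: CF_t = 3.600000, DF = 0.822997, PV = 2.962788
  t = 7.0000: CF_t = 103.600000, DF = 0.796705, PV = 82.538677
Price P = sum_t PV_t = 101.848133
First compute Macaulay numerator sum_t t * PV_t:
  t * PV_t at t = 1.0000: 3.484995
  t * PV_t at t = 2.0000: 6.747328
  t * PV_t at t = 3.0000: 9.797670
  t * PV_t at t = 4.0000: 12.646234
  t * PV_t at t = 5.0000: 15.302800
  t * PV_t at t = 6.0000: 17.776728
  t * PV_t at t = 7.0000: 577.770741
Macaulay duration D = 643.526496 / 101.848133 = 6.318491
Modified duration = D / (1 + y/m) = 6.318491 / (1 + 0.033000) = 6.116642

Answer: Modified duration = 6.1166


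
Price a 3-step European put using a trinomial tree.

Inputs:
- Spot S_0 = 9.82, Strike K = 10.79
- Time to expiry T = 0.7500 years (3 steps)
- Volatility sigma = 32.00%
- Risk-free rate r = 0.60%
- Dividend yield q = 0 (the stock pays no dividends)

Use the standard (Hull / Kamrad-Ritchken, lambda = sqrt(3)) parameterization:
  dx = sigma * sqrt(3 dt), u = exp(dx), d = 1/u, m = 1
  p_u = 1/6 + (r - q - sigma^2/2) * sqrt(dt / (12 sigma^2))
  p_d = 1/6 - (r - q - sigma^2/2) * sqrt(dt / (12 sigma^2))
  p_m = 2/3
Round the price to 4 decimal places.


dt = T/N = 0.250000; dx = sigma*sqrt(3*dt) = 0.277128
u = exp(dx) = 1.319335; d = 1/u = 0.757957
p_u = 0.146279, p_m = 0.666667, p_d = 0.187054
Discount per step: exp(-r*dt) = 0.998501
Stock lattice S(k, j) with j the centered position index:
  k=0: S(0,+0) = 9.8200
  k=1: S(1,-1) = 7.4431; S(1,+0) = 9.8200; S(1,+1) = 12.9559
  k=2: S(2,-2) = 5.6416; S(2,-1) = 7.4431; S(2,+0) = 9.8200; S(2,+1) = 12.9559; S(2,+2) = 17.0931
  k=3: S(3,-3) = 4.2761; S(3,-2) = 5.6416; S(3,-1) = 7.4431; S(3,+0) = 9.8200; S(3,+1) = 12.9559; S(3,+2) = 17.0931; S(3,+3) = 22.5516
Terminal payoffs V(N, j) = max(K - S_T, 0):
  V(3,-3) = 6.513920; V(3,-2) = 5.148416; V(3,-1) = 3.346859; V(3,+0) = 0.970000; V(3,+1) = 0.000000; V(3,+2) = 0.000000; V(3,+3) = 0.000000
Backward induction: V(k, j) = exp(-r*dt) * [p_u * V(k+1, j+1) + p_m * V(k+1, j) + p_d * V(k+1, j-1)]
  V(2,-2) = exp(-r*dt) * [p_u*3.346859 + p_m*5.148416 + p_d*6.513920] = 5.132605
  V(2,-1) = exp(-r*dt) * [p_u*0.970000 + p_m*3.346859 + p_d*5.148416] = 3.331163
  V(2,+0) = exp(-r*dt) * [p_u*0.000000 + p_m*0.970000 + p_d*3.346859] = 1.270803
  V(2,+1) = exp(-r*dt) * [p_u*0.000000 + p_m*0.000000 + p_d*0.970000] = 0.181171
  V(2,+2) = exp(-r*dt) * [p_u*0.000000 + p_m*0.000000 + p_d*0.000000] = 0.000000
  V(1,-1) = exp(-r*dt) * [p_u*1.270803 + p_m*3.331163 + p_d*5.132605] = 3.361697
  V(1,+0) = exp(-r*dt) * [p_u*0.181171 + p_m*1.270803 + p_d*3.331163] = 1.494569
  V(1,+1) = exp(-r*dt) * [p_u*0.000000 + p_m*0.181171 + p_d*1.270803] = 0.357952
  V(0,+0) = exp(-r*dt) * [p_u*0.357952 + p_m*1.494569 + p_d*3.361697] = 1.675046

Answer: Price = V(0,0) = 1.6750


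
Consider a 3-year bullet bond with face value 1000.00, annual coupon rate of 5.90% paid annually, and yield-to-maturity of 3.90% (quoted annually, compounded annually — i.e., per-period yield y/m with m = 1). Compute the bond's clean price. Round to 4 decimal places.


Answer: Price = 1055.6073

Derivation:
Coupon per period c = face * coupon_rate / m = 59.000000
Periods per year m = 1; per-period yield y/m = 0.039000
Number of cashflows N = 3
Cashflows (t years, CF_t, discount factor 1/(1+y/m)^(m*t), PV):
  t = 1.0000: CF_t = 59.000000, DF = 0.962464, PV = 56.785371
  t = 2.0000: CF_t = 59.000000, DF = 0.926337, PV = 54.653870
  t = 3.0000: CF_t = 1059.000000, DF = 0.891566, PV = 944.168088
Price P = sum_t PV_t = 1055.607328


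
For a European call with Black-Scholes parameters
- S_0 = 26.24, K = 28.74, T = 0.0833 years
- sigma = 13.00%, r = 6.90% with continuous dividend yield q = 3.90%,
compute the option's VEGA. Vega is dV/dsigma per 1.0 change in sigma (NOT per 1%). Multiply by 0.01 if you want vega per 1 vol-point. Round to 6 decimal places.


Answer: Vega = 0.194827

Derivation:
d1 = -2.3401231437; d2 = -2.3776434049
phi(d1) = 0.0258091371; exp(-qT) = 0.9967565713; exp(-rT) = 0.9942687864
Vega = S * exp(-qT) * phi(d1) * sqrt(T) = 26.2400 * 0.9967565713 * 0.0258091371 * 0.2886173938 = 0.194827


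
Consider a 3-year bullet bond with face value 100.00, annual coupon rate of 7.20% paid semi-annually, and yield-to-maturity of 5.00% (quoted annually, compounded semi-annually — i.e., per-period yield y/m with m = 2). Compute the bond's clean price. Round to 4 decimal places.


Answer: Price = 106.0589

Derivation:
Coupon per period c = face * coupon_rate / m = 3.600000
Periods per year m = 2; per-period yield y/m = 0.025000
Number of cashflows N = 6
Cashflows (t years, CF_t, discount factor 1/(1+y/m)^(m*t), PV):
  t = 0.5000: CF_t = 3.600000, DF = 0.975610, PV = 3.512195
  t = 1.0000: CF_t = 3.600000, DF = 0.951814, PV = 3.426532
  t = 1.5000: CF_t = 3.600000, DF = 0.928599, PV = 3.342958
  t = 2.0000: CF_t = 3.600000, DF = 0.905951, PV = 3.261422
  t = 2.5000: CF_t = 3.600000, DF = 0.883854, PV = 3.181875
  t = 3.0000: CF_t = 103.600000, DF = 0.862297, PV = 89.333955
Price P = sum_t PV_t = 106.058938


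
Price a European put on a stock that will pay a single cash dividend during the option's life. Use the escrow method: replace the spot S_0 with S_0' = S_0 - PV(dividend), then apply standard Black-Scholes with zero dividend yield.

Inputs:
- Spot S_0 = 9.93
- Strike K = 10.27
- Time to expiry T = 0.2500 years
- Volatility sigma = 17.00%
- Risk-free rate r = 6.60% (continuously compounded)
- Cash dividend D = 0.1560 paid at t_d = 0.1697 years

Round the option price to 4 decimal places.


Answer: Price = 0.5248

Derivation:
PV(D) = D * exp(-r * t_d) = 0.1560 * 0.98886229 = 0.15426252
S_0' = S_0 - PV(D) = 9.9300 - 0.15426252 = 9.77573748
d1 = (ln(S_0'/K) + (r + sigma^2/2)*T) / (sigma*sqrt(T)) = -0.34365853
d2 = d1 - sigma*sqrt(T) = -0.42865853
exp(-rT) = 0.98363538
N(-d1) = 0.63444845; N(-d2) = 0.66591413
P = K * exp(-rT) * N(-d2) - S_0' * N(-d1) = 10.2700 * 0.98363538 * 0.66591413 - 9.77573748 * 0.63444845 = 0.5248


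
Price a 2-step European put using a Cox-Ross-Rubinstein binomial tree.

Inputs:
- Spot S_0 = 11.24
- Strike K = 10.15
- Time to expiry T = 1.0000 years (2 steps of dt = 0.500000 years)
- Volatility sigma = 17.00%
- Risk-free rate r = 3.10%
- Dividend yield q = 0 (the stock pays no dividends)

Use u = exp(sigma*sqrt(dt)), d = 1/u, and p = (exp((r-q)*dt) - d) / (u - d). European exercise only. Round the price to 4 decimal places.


dt = T/N = 0.500000
u = exp(sigma*sqrt(dt)) = 1.127732; d = 1/u = 0.886736
p = (exp((r-q)*dt) - d) / (u - d) = 0.534802
Discount per step: exp(-r*dt) = 0.984620
Stock lattice S(k, i) with i counting down-moves:
  k=0: S(0,0) = 11.2400
  k=1: S(1,0) = 12.6757; S(1,1) = 9.9669
  k=2: S(2,0) = 14.2948; S(2,1) = 11.2400; S(2,2) = 8.8380
Terminal payoffs V(N, i) = max(K - S_T, 0):
  V(2,0) = 0.000000; V(2,1) = 0.000000; V(2,2) = 1.311983
Backward induction: V(k, i) = exp(-r*dt) * [p * V(k+1, i) + (1-p) * V(k+1, i+1)].
  V(1,0) = exp(-r*dt) * [p*0.000000 + (1-p)*0.000000] = 0.000000
  V(1,1) = exp(-r*dt) * [p*0.000000 + (1-p)*1.311983] = 0.600945
  V(0,0) = exp(-r*dt) * [p*0.000000 + (1-p)*0.600945] = 0.275259

Answer: Price = V(0,0) = 0.2753


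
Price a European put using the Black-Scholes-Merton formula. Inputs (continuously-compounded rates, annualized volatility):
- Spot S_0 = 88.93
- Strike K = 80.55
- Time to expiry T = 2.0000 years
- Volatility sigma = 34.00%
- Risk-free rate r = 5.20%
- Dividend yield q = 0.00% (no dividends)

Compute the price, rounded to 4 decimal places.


d1 = (ln(S/K) + (r - q + 0.5*sigma^2) * T) / (sigma * sqrt(T)) = 0.66254124
d2 = d1 - sigma * sqrt(T) = 0.18170863
exp(-rT) = 0.90122530; exp(-qT) = 1.00000000
P = K * exp(-rT) * N(-d2) - S_0 * exp(-qT) * N(-d1)
N(-d1) = 0.25381221; N(-d2) = 0.42790570
P = 80.5500 * 0.90122530 * 0.42790570 - 88.9300 * 1.00000000 * 0.25381221 = 8.4917

Answer: Price = 8.4917


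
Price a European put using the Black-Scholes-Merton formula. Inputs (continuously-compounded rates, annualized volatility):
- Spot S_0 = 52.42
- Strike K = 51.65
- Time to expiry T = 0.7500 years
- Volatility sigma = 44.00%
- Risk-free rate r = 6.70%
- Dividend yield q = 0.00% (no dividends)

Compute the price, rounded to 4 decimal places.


Answer: Price = 6.1309

Derivation:
d1 = (ln(S/K) + (r - q + 0.5*sigma^2) * T) / (sigma * sqrt(T)) = 0.36123232
d2 = d1 - sigma * sqrt(T) = -0.01981885
exp(-rT) = 0.95099165; exp(-qT) = 1.00000000
P = K * exp(-rT) * N(-d2) - S_0 * exp(-qT) * N(-d1)
N(-d1) = 0.35896289; N(-d2) = 0.50790606
P = 51.6500 * 0.95099165 * 0.50790606 - 52.4200 * 1.00000000 * 0.35896289 = 6.1309


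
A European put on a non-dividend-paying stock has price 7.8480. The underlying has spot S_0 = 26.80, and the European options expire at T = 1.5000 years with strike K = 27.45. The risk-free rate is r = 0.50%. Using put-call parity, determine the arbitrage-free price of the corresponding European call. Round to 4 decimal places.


Put-call parity: C - P = S_0 * exp(-qT) - K * exp(-rT).
S_0 * exp(-qT) = 26.8000 * 1.00000000 = 26.80000000
K * exp(-rT) = 27.4500 * 0.99252805 = 27.24489510
C = P + S*exp(-qT) - K*exp(-rT)
C = 7.8480 + 26.80000000 - 27.24489510 = 7.4031

Answer: Call price = 7.4031


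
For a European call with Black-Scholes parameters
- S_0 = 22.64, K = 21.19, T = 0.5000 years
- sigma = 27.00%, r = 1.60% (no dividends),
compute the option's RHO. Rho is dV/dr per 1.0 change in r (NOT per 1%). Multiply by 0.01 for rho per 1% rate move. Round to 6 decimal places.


d1 = 0.4840480146; d2 = 0.2931291837
phi(d1) = 0.3548394755; exp(-qT) = 1.0000000000; exp(-rT) = 0.9920319148
N(d2) = 0.6152882947
Rho = K*T*exp(-rT)*N(d2) = 21.1900 * 0.5000 * 0.9920319148 * 0.6152882947 = 6.467036

Answer: Rho = 6.467036


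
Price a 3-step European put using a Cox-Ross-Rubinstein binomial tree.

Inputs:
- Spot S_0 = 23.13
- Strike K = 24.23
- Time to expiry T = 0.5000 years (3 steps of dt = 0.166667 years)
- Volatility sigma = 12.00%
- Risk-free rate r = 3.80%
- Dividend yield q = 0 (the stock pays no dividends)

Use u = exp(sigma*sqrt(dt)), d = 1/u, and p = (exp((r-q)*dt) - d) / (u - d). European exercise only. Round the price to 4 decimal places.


dt = T/N = 0.166667
u = exp(sigma*sqrt(dt)) = 1.050210; d = 1/u = 0.952191
p = (exp((r-q)*dt) - d) / (u - d) = 0.552574
Discount per step: exp(-r*dt) = 0.993687
Stock lattice S(k, i) with i counting down-moves:
  k=0: S(0,0) = 23.1300
  k=1: S(1,0) = 24.2913; S(1,1) = 22.0242
  k=2: S(2,0) = 25.5110; S(2,1) = 23.1300; S(2,2) = 20.9712
  k=3: S(3,0) = 26.7919; S(3,1) = 24.2913; S(3,2) = 22.0242; S(3,3) = 19.9686
Terminal payoffs V(N, i) = max(K - S_T, 0):
  V(3,0) = 0.000000; V(3,1) = 0.000000; V(3,2) = 2.205826; V(3,3) = 4.261399
Backward induction: V(k, i) = exp(-r*dt) * [p * V(k+1, i) + (1-p) * V(k+1, i+1)].
  V(2,0) = exp(-r*dt) * [p*0.000000 + (1-p)*0.000000] = 0.000000
  V(2,1) = exp(-r*dt) * [p*0.000000 + (1-p)*2.205826] = 0.980714
  V(2,2) = exp(-r*dt) * [p*2.205826 + (1-p)*4.261399] = 3.105811
  V(1,0) = exp(-r*dt) * [p*0.000000 + (1-p)*0.980714] = 0.436027
  V(1,1) = exp(-r*dt) * [p*0.980714 + (1-p)*3.105811] = 1.919344
  V(0,0) = exp(-r*dt) * [p*0.436027 + (1-p)*1.919344] = 1.092760

Answer: Price = V(0,0) = 1.0928


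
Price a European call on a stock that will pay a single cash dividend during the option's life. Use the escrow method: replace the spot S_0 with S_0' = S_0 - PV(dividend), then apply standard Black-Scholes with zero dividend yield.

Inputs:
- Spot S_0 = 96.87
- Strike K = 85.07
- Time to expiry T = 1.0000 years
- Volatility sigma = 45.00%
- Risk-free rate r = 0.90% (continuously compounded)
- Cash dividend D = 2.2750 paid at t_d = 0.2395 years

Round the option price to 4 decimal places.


PV(D) = D * exp(-r * t_d) = 2.2750 * 0.99784682 = 2.27010152
S_0' = S_0 - PV(D) = 96.8700 - 2.27010152 = 94.59989848
d1 = (ln(S_0'/K) + (r + sigma^2/2)*T) / (sigma*sqrt(T)) = 0.48095990
d2 = d1 - sigma*sqrt(T) = 0.03095990
exp(-rT) = 0.99104038
N(d1) = 0.68472750; N(d2) = 0.51234924
C = S_0' * N(d1) - K * exp(-rT) * N(d2) = 94.59989848 * 0.68472750 - 85.0700 * 0.99104038 * 0.51234924 = 21.5801

Answer: Price = 21.5801


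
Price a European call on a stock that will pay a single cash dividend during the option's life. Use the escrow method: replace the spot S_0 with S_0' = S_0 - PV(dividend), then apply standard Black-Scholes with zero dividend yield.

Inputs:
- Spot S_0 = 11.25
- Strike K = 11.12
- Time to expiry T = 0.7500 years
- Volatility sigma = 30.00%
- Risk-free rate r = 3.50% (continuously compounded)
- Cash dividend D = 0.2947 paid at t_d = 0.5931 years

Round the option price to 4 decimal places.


PV(D) = D * exp(-r * t_d) = 0.2947 * 0.97945547 = 0.28864553
S_0' = S_0 - PV(D) = 11.2500 - 0.28864553 = 10.96135447
d1 = (ln(S_0'/K) + (r + sigma^2/2)*T) / (sigma*sqrt(T)) = 0.17563214
d2 = d1 - sigma*sqrt(T) = -0.08417548
exp(-rT) = 0.97409154
N(d1) = 0.56970852; N(d2) = 0.46645846
C = S_0' * N(d1) - K * exp(-rT) * N(d2) = 10.96135447 * 0.56970852 - 11.1200 * 0.97409154 * 0.46645846 = 1.1921

Answer: Price = 1.1921


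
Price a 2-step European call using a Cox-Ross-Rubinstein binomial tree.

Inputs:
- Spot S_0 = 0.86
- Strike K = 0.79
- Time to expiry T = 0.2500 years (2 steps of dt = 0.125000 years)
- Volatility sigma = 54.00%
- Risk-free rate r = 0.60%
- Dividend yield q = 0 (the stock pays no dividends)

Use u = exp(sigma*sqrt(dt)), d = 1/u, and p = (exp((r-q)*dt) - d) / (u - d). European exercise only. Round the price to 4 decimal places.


Answer: Price = V(0,0) = 0.1315

Derivation:
dt = T/N = 0.125000
u = exp(sigma*sqrt(dt)) = 1.210361; d = 1/u = 0.826200
p = (exp((r-q)*dt) - d) / (u - d) = 0.454368
Discount per step: exp(-r*dt) = 0.999250
Stock lattice S(k, i) with i counting down-moves:
  k=0: S(0,0) = 0.8600
  k=1: S(1,0) = 1.0409; S(1,1) = 0.7105
  k=2: S(2,0) = 1.2599; S(2,1) = 0.8600; S(2,2) = 0.5870
Terminal payoffs V(N, i) = max(S_T - K, 0):
  V(2,0) = 0.469878; V(2,1) = 0.070000; V(2,2) = 0.000000
Backward induction: V(k, i) = exp(-r*dt) * [p * V(k+1, i) + (1-p) * V(k+1, i+1)].
  V(1,0) = exp(-r*dt) * [p*0.469878 + (1-p)*0.070000] = 0.251503
  V(1,1) = exp(-r*dt) * [p*0.070000 + (1-p)*0.000000] = 0.031782
  V(0,0) = exp(-r*dt) * [p*0.251503 + (1-p)*0.031782] = 0.131517


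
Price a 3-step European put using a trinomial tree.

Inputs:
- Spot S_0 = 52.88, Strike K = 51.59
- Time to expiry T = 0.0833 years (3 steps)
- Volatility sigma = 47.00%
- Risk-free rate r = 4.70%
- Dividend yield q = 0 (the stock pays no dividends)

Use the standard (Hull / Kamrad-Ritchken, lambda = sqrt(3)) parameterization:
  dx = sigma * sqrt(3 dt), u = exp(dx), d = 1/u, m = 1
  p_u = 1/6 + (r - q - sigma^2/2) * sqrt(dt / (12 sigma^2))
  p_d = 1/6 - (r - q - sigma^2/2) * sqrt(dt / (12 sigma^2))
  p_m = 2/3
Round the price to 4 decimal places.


Answer: Price = V(0,0) = 2.0820

Derivation:
dt = T/N = 0.027767; dx = sigma*sqrt(3*dt) = 0.135650
u = exp(dx) = 1.145281; d = 1/u = 0.873148
p_u = 0.160173, p_m = 0.666667, p_d = 0.173161
Discount per step: exp(-r*dt) = 0.998696
Stock lattice S(k, j) with j the centered position index:
  k=0: S(0,+0) = 52.8800
  k=1: S(1,-1) = 46.1721; S(1,+0) = 52.8800; S(1,+1) = 60.5625
  k=2: S(2,-2) = 40.3150; S(2,-1) = 46.1721; S(2,+0) = 52.8800; S(2,+1) = 60.5625; S(2,+2) = 69.3611
  k=3: S(3,-3) = 35.2010; S(3,-2) = 40.3150; S(3,-1) = 46.1721; S(3,+0) = 52.8800; S(3,+1) = 60.5625; S(3,+2) = 69.3611; S(3,+3) = 79.4379
Terminal payoffs V(N, j) = max(K - S_T, 0):
  V(3,-3) = 16.388994; V(3,-2) = 11.274950; V(3,-1) = 5.417932; V(3,+0) = 0.000000; V(3,+1) = 0.000000; V(3,+2) = 0.000000; V(3,+3) = 0.000000
Backward induction: V(k, j) = exp(-r*dt) * [p_u * V(k+1, j+1) + p_m * V(k+1, j) + p_d * V(k+1, j-1)]
  V(2,-2) = exp(-r*dt) * [p_u*5.417932 + p_m*11.274950 + p_d*16.388994] = 11.207730
  V(2,-1) = exp(-r*dt) * [p_u*0.000000 + p_m*5.417932 + p_d*11.274950] = 5.557075
  V(2,+0) = exp(-r*dt) * [p_u*0.000000 + p_m*0.000000 + p_d*5.417932] = 0.936949
  V(2,+1) = exp(-r*dt) * [p_u*0.000000 + p_m*0.000000 + p_d*0.000000] = 0.000000
  V(2,+2) = exp(-r*dt) * [p_u*0.000000 + p_m*0.000000 + p_d*0.000000] = 0.000000
  V(1,-1) = exp(-r*dt) * [p_u*0.936949 + p_m*5.557075 + p_d*11.207730] = 5.787968
  V(1,+0) = exp(-r*dt) * [p_u*0.000000 + p_m*0.936949 + p_d*5.557075] = 1.584829
  V(1,+1) = exp(-r*dt) * [p_u*0.000000 + p_m*0.000000 + p_d*0.936949] = 0.162031
  V(0,+0) = exp(-r*dt) * [p_u*0.162031 + p_m*1.584829 + p_d*5.787968] = 2.082035


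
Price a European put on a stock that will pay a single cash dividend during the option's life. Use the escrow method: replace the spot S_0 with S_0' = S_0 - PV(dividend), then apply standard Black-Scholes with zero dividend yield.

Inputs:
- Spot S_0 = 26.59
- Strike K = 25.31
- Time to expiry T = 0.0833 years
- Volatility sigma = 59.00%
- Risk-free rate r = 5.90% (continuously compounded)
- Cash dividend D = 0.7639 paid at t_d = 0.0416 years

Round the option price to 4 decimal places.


PV(D) = D * exp(-r * t_d) = 0.7639 * 0.99754861 = 0.76202738
S_0' = S_0 - PV(D) = 26.5900 - 0.76202738 = 25.82797262
d1 = (ln(S_0'/K) + (r + sigma^2/2)*T) / (sigma*sqrt(T)) = 0.23297282
d2 = d1 - sigma*sqrt(T) = 0.06268856
exp(-rT) = 0.99509736
N(-d1) = 0.40789126; N(-d2) = 0.47500725
P = K * exp(-rT) * N(-d2) - S_0' * N(-d1) = 25.3100 * 0.99509736 * 0.47500725 - 25.82797262 * 0.40789126 = 1.4285

Answer: Price = 1.4285


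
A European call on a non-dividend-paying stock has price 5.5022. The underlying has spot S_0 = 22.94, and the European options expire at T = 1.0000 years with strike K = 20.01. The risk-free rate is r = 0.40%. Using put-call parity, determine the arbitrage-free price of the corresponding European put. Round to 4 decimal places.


Put-call parity: C - P = S_0 * exp(-qT) - K * exp(-rT).
S_0 * exp(-qT) = 22.9400 * 1.00000000 = 22.94000000
K * exp(-rT) = 20.0100 * 0.99600799 = 19.93011987
P = C - S*exp(-qT) + K*exp(-rT)
P = 5.5022 - 22.94000000 + 19.93011987 = 2.4923

Answer: Put price = 2.4923


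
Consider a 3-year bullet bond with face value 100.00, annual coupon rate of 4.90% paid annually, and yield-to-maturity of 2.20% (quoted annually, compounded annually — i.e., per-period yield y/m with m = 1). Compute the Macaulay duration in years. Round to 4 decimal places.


Answer: Macaulay duration = 2.8675 years

Derivation:
Coupon per period c = face * coupon_rate / m = 4.900000
Periods per year m = 1; per-period yield y/m = 0.022000
Number of cashflows N = 3
Cashflows (t years, CF_t, discount factor 1/(1+y/m)^(m*t), PV):
  t = 1.0000: CF_t = 4.900000, DF = 0.978474, PV = 4.794521
  t = 2.0000: CF_t = 4.900000, DF = 0.957411, PV = 4.691312
  t = 3.0000: CF_t = 104.900000, DF = 0.936801, PV = 98.270417
Price P = sum_t PV_t = 107.756250
Macaulay numerator sum_t t * PV_t:
  t * PV_t at t = 1.0000: 4.794521
  t * PV_t at t = 2.0000: 9.382623
  t * PV_t at t = 3.0000: 294.811252
Macaulay duration D = (sum_t t * PV_t) / P = 308.988396 / 107.756250 = 2.867475


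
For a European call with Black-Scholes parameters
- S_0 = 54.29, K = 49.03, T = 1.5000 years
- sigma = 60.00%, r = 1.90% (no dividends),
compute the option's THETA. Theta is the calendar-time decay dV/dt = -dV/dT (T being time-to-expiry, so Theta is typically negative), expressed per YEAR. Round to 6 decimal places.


d1 = 0.5448858528; d2 = -0.1899610700
phi(d1) = 0.3439053415; exp(-qT) = 1.0000000000; exp(-rT) = 0.9719022941
Theta = -S*exp(-qT)*phi(d1)*sigma/(2*sqrt(T)) - r*K*exp(-rT)*N(d2) + q*S*exp(-qT)*N(d1)
N(d1) = 0.7070839866; N(d2) = 0.4246698183; sqrt(T) = 1.2247448714
Term 1 = -54.2900 * 1.0000000000 * 0.3439053415 * 0.6000 / (2 * 1.2247448714) = -4.5733494606
Term 2 = -0.0190 * 49.0300 * 0.9719022941 * 0.4246698183 = -0.3844939387
Term 3 = 0 (no dividend yield, q = 0)
Theta = -4.5733494606 + (-0.3844939387) + (0.0000000000) = -4.957843

Answer: Theta = -4.957843


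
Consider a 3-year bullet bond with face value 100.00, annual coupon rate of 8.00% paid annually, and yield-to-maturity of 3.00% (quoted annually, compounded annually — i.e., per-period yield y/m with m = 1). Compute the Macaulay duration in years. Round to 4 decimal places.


Answer: Macaulay duration = 2.7978 years

Derivation:
Coupon per period c = face * coupon_rate / m = 8.000000
Periods per year m = 1; per-period yield y/m = 0.030000
Number of cashflows N = 3
Cashflows (t years, CF_t, discount factor 1/(1+y/m)^(m*t), PV):
  t = 1.0000: CF_t = 8.000000, DF = 0.970874, PV = 7.766990
  t = 2.0000: CF_t = 8.000000, DF = 0.942596, PV = 7.540767
  t = 3.0000: CF_t = 108.000000, DF = 0.915142, PV = 98.835299
Price P = sum_t PV_t = 114.143057
Macaulay numerator sum_t t * PV_t:
  t * PV_t at t = 1.0000: 7.766990
  t * PV_t at t = 2.0000: 15.081535
  t * PV_t at t = 3.0000: 296.505898
Macaulay duration D = (sum_t t * PV_t) / P = 319.354422 / 114.143057 = 2.797844


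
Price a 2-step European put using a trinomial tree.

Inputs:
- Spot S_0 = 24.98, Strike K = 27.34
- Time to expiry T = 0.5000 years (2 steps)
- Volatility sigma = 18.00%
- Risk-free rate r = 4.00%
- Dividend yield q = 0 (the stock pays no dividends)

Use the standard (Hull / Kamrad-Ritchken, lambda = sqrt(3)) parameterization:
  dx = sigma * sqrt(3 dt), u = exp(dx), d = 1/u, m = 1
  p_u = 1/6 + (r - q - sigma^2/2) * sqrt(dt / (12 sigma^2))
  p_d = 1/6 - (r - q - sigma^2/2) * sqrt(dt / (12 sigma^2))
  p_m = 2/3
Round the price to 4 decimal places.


dt = T/N = 0.250000; dx = sigma*sqrt(3*dt) = 0.155885
u = exp(dx) = 1.168691; d = 1/u = 0.855658
p_u = 0.185751, p_m = 0.666667, p_d = 0.147582
Discount per step: exp(-r*dt) = 0.990050
Stock lattice S(k, j) with j the centered position index:
  k=0: S(0,+0) = 24.9800
  k=1: S(1,-1) = 21.3743; S(1,+0) = 24.9800; S(1,+1) = 29.1939
  k=2: S(2,-2) = 18.2891; S(2,-1) = 21.3743; S(2,+0) = 24.9800; S(2,+1) = 29.1939; S(2,+2) = 34.1187
Terminal payoffs V(N, j) = max(K - S_T, 0):
  V(2,-2) = 9.050880; V(2,-1) = 5.965664; V(2,+0) = 2.360000; V(2,+1) = 0.000000; V(2,+2) = 0.000000
Backward induction: V(k, j) = exp(-r*dt) * [p_u * V(k+1, j+1) + p_m * V(k+1, j) + p_d * V(k+1, j-1)]
  V(1,-1) = exp(-r*dt) * [p_u*2.360000 + p_m*5.965664 + p_d*9.050880] = 5.694004
  V(1,+0) = exp(-r*dt) * [p_u*0.000000 + p_m*2.360000 + p_d*5.965664] = 2.429343
  V(1,+1) = exp(-r*dt) * [p_u*0.000000 + p_m*0.000000 + p_d*2.360000] = 0.344828
  V(0,+0) = exp(-r*dt) * [p_u*0.344828 + p_m*2.429343 + p_d*5.694004] = 2.498833

Answer: Price = V(0,0) = 2.4988


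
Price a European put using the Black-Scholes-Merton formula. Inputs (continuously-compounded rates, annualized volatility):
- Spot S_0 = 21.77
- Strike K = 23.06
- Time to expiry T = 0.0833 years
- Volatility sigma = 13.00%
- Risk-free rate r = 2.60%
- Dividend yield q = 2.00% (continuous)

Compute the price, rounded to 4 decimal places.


Answer: Price = 1.2998

Derivation:
d1 = (ln(S/K) + (r - q + 0.5*sigma^2) * T) / (sigma * sqrt(T)) = -1.50220049
d2 = d1 - sigma * sqrt(T) = -1.53972075
exp(-rT) = 0.99783654; exp(-qT) = 0.99833539
P = K * exp(-rT) * N(-d2) - S_0 * exp(-qT) * N(-d1)
N(-d1) = 0.93347733; N(-d2) = 0.93818578
P = 23.0600 * 0.99783654 * 0.93818578 - 21.7700 * 0.99833539 * 0.93347733 = 1.2998


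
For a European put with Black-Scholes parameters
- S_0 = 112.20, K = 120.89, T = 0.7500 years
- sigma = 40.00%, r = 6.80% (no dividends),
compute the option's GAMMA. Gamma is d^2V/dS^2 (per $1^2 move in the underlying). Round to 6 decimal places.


Answer: Gamma = 0.010208

Derivation:
d1 = 0.1050833836; d2 = -0.2413267779
phi(d1) = 0.3967456864; exp(-qT) = 1.0000000000; exp(-rT) = 0.9502786705
Gamma = exp(-qT) * phi(d1) / (S * sigma * sqrt(T)) = 1.0000000000 * 0.3967456864 / (112.2000 * 0.4000 * 0.8660254038) = 0.010208


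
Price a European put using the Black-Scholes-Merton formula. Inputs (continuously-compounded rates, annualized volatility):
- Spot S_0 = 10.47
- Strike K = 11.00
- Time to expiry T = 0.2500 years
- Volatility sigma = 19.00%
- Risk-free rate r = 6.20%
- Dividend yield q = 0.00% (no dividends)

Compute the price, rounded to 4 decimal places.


Answer: Price = 0.6093

Derivation:
d1 = (ln(S/K) + (r - q + 0.5*sigma^2) * T) / (sigma * sqrt(T)) = -0.30914471
d2 = d1 - sigma * sqrt(T) = -0.40414471
exp(-rT) = 0.98461951; exp(-qT) = 1.00000000
P = K * exp(-rT) * N(-d2) - S_0 * exp(-qT) * N(-d1)
N(-d1) = 0.62139428; N(-d2) = 0.65694685
P = 11.0000 * 0.98461951 * 0.65694685 - 10.4700 * 1.00000000 * 0.62139428 = 0.6093


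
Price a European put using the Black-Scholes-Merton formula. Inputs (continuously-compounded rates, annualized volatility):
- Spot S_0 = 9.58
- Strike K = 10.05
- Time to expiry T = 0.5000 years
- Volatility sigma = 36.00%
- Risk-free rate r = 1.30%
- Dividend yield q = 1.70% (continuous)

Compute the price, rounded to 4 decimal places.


d1 = (ln(S/K) + (r - q + 0.5*sigma^2) * T) / (sigma * sqrt(T)) = -0.06872702
d2 = d1 - sigma * sqrt(T) = -0.32328546
exp(-rT) = 0.99352108; exp(-qT) = 0.99153602
P = K * exp(-rT) * N(-d2) - S_0 * exp(-qT) * N(-d1)
N(-d1) = 0.52739654; N(-d2) = 0.62676047
P = 10.0500 * 0.99352108 * 0.62676047 - 9.5800 * 0.99153602 * 0.52739654 = 1.2484

Answer: Price = 1.2484


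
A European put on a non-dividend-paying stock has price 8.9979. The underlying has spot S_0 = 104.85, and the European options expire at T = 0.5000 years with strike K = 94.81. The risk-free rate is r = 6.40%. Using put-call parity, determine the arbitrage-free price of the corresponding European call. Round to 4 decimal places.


Put-call parity: C - P = S_0 * exp(-qT) - K * exp(-rT).
S_0 * exp(-qT) = 104.8500 * 1.00000000 = 104.85000000
K * exp(-rT) = 94.8100 * 0.96850658 = 91.82410905
C = P + S*exp(-qT) - K*exp(-rT)
C = 8.9979 + 104.85000000 - 91.82410905 = 22.0238

Answer: Call price = 22.0238


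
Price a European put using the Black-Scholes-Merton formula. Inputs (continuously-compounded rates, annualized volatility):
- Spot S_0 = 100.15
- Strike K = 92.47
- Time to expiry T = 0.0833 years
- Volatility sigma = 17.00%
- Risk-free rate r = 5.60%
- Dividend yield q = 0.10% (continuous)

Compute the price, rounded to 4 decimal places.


d1 = (ln(S/K) + (r - q + 0.5*sigma^2) * T) / (sigma * sqrt(T)) = 1.74401416
d2 = d1 - sigma * sqrt(T) = 1.69494920
exp(-rT) = 0.99534606; exp(-qT) = 0.99991670
P = K * exp(-rT) * N(-d2) - S_0 * exp(-qT) * N(-d1)
N(-d1) = 0.04057831; N(-d2) = 0.04504253
P = 92.4700 * 0.99534606 * 0.04504253 - 100.1500 * 0.99991670 * 0.04057831 = 0.0821

Answer: Price = 0.0821


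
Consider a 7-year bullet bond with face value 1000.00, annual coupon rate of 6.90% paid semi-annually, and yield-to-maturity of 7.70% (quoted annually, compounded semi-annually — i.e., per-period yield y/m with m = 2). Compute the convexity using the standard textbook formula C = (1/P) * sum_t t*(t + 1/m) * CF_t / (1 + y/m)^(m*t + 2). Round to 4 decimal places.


Coupon per period c = face * coupon_rate / m = 34.500000
Periods per year m = 2; per-period yield y/m = 0.038500
Number of cashflows N = 14
Cashflows (t years, CF_t, discount factor 1/(1+y/m)^(m*t), PV):
  t = 0.5000: CF_t = 34.500000, DF = 0.962927, PV = 33.220992
  t = 1.0000: CF_t = 34.500000, DF = 0.927229, PV = 31.989400
  t = 1.5000: CF_t = 34.500000, DF = 0.892854, PV = 30.803466
  t = 2.0000: CF_t = 34.500000, DF = 0.859754, PV = 29.661499
  t = 2.5000: CF_t = 34.500000, DF = 0.827880, PV = 28.561867
  t = 3.0000: CF_t = 34.500000, DF = 0.797188, PV = 27.503001
  t = 3.5000: CF_t = 34.500000, DF = 0.767635, PV = 26.483391
  t = 4.0000: CF_t = 34.500000, DF = 0.739176, PV = 25.501580
  t = 4.5000: CF_t = 34.500000, DF = 0.711773, PV = 24.556168
  t = 5.0000: CF_t = 34.500000, DF = 0.685386, PV = 23.645804
  t = 5.5000: CF_t = 34.500000, DF = 0.659977, PV = 22.769190
  t = 6.0000: CF_t = 34.500000, DF = 0.635509, PV = 21.925075
  t = 6.5000: CF_t = 34.500000, DF = 0.611949, PV = 21.112253
  t = 7.0000: CF_t = 1034.500000, DF = 0.589263, PV = 609.592314
Price P = sum_t PV_t = 957.326000
Convexity numerator sum_t t*(t + 1/m) * CF_t / (1+y/m)^(m*t + 2):
  t = 0.5000: term = 15.401733
  t = 1.0000: term = 44.492248
  t = 1.5000: term = 85.685601
  t = 2.0000: term = 137.515007
  t = 2.5000: term = 198.625431
  t = 3.0000: term = 267.766590
  t = 3.5000: term = 343.786345
  t = 4.0000: term = 425.624473
  t = 4.5000: term = 512.306780
  t = 5.0000: term = 602.939558
  t = 5.5000: term = 696.704352
  t = 6.0000: term = 792.853029
  t = 6.5000: term = 890.703130
  t = 7.0000: term = 29674.662240
Convexity = (1/P) * sum = 34689.066518 / 957.326000 = 36.235375

Answer: Convexity = 36.2354


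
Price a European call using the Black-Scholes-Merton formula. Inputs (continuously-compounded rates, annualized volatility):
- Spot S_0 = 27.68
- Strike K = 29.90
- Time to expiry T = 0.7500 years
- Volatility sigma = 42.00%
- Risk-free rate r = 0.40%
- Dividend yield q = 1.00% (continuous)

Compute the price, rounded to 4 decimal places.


Answer: Price = 3.0672

Derivation:
d1 = (ln(S/K) + (r - q + 0.5*sigma^2) * T) / (sigma * sqrt(T)) = -0.04260941
d2 = d1 - sigma * sqrt(T) = -0.40634008
exp(-rT) = 0.99700450; exp(-qT) = 0.99252805
C = S_0 * exp(-qT) * N(d1) - K * exp(-rT) * N(d2)
N(d1) = 0.48300645; N(d2) = 0.34224637
C = 27.6800 * 0.99252805 * 0.48300645 - 29.9000 * 0.99700450 * 0.34224637 = 3.0672


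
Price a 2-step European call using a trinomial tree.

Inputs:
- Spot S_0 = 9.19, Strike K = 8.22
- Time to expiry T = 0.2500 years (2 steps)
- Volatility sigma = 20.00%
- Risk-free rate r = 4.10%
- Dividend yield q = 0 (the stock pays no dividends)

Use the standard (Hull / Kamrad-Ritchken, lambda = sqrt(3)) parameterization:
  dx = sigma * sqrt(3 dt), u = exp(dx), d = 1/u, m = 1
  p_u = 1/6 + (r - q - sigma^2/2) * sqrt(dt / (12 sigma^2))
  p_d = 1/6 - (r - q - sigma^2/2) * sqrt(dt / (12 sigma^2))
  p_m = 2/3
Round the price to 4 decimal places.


dt = T/N = 0.125000; dx = sigma*sqrt(3*dt) = 0.122474
u = exp(dx) = 1.130290; d = 1/u = 0.884728
p_u = 0.177383, p_m = 0.666667, p_d = 0.155950
Discount per step: exp(-r*dt) = 0.994888
Stock lattice S(k, j) with j the centered position index:
  k=0: S(0,+0) = 9.1900
  k=1: S(1,-1) = 8.1307; S(1,+0) = 9.1900; S(1,+1) = 10.3874
  k=2: S(2,-2) = 7.1934; S(2,-1) = 8.1307; S(2,+0) = 9.1900; S(2,+1) = 10.3874; S(2,+2) = 11.7407
Terminal payoffs V(N, j) = max(S_T - K, 0):
  V(2,-2) = 0.000000; V(2,-1) = 0.000000; V(2,+0) = 0.970000; V(2,+1) = 2.167368; V(2,+2) = 3.520741
Backward induction: V(k, j) = exp(-r*dt) * [p_u * V(k+1, j+1) + p_m * V(k+1, j) + p_d * V(k+1, j-1)]
  V(1,-1) = exp(-r*dt) * [p_u*0.970000 + p_m*0.000000 + p_d*0.000000] = 0.171182
  V(1,+0) = exp(-r*dt) * [p_u*2.167368 + p_m*0.970000 + p_d*0.000000] = 1.025850
  V(1,+1) = exp(-r*dt) * [p_u*3.520741 + p_m*2.167368 + p_d*0.970000] = 2.209352
  V(0,+0) = exp(-r*dt) * [p_u*2.209352 + p_m*1.025850 + p_d*0.171182] = 1.096862

Answer: Price = V(0,0) = 1.0969


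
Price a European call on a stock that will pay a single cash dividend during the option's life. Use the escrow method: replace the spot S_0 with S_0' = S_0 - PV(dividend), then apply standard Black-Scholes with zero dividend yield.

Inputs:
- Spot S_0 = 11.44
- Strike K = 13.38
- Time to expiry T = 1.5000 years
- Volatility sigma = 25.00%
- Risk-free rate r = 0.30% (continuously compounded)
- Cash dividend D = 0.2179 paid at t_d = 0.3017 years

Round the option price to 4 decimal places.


Answer: Price = 0.6697

Derivation:
PV(D) = D * exp(-r * t_d) = 0.2179 * 0.99909531 = 0.21770287
S_0' = S_0 - PV(D) = 11.4400 - 0.21770287 = 11.22229713
d1 = (ln(S_0'/K) + (r + sigma^2/2)*T) / (sigma*sqrt(T)) = -0.40656121
d2 = d1 - sigma*sqrt(T) = -0.71274743
exp(-rT) = 0.99551011
N(d1) = 0.34216514; N(d2) = 0.23800103
C = S_0' * N(d1) - K * exp(-rT) * N(d2) = 11.22229713 * 0.34216514 - 13.3800 * 0.99551011 * 0.23800103 = 0.6697


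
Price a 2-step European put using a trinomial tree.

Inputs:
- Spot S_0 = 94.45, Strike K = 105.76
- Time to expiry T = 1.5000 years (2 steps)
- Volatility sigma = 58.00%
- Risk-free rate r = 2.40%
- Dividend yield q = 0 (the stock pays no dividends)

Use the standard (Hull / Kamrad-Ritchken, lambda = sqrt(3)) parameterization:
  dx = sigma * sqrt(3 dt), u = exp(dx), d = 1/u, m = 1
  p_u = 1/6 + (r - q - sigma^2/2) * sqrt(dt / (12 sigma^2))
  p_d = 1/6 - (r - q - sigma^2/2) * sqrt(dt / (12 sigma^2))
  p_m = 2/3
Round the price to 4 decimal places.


dt = T/N = 0.750000; dx = sigma*sqrt(3*dt) = 0.870000
u = exp(dx) = 2.386911; d = 1/u = 0.418952
p_u = 0.104511, p_m = 0.666667, p_d = 0.228822
Discount per step: exp(-r*dt) = 0.982161
Stock lattice S(k, j) with j the centered position index:
  k=0: S(0,+0) = 94.4500
  k=1: S(1,-1) = 39.5700; S(1,+0) = 94.4500; S(1,+1) = 225.4437
  k=2: S(2,-2) = 16.5779; S(2,-1) = 39.5700; S(2,+0) = 94.4500; S(2,+1) = 225.4437; S(2,+2) = 538.1141
Terminal payoffs V(N, j) = max(K - S_T, 0):
  V(2,-2) = 89.182098; V(2,-1) = 66.190026; V(2,+0) = 11.310000; V(2,+1) = 0.000000; V(2,+2) = 0.000000
Backward induction: V(k, j) = exp(-r*dt) * [p_u * V(k+1, j+1) + p_m * V(k+1, j) + p_d * V(k+1, j-1)]
  V(1,-1) = exp(-r*dt) * [p_u*11.310000 + p_m*66.190026 + p_d*89.182098] = 64.543224
  V(1,+0) = exp(-r*dt) * [p_u*0.000000 + p_m*11.310000 + p_d*66.190026] = 22.281034
  V(1,+1) = exp(-r*dt) * [p_u*0.000000 + p_m*0.000000 + p_d*11.310000] = 2.541808
  V(0,+0) = exp(-r*dt) * [p_u*2.541808 + p_m*22.281034 + p_d*64.543224] = 29.355389

Answer: Price = V(0,0) = 29.3554


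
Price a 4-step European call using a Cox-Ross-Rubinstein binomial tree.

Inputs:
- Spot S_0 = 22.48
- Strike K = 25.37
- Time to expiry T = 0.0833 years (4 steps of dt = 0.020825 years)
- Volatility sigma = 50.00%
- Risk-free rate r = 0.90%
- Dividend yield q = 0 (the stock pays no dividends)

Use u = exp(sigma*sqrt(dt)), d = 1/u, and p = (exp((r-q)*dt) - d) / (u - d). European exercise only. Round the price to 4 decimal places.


dt = T/N = 0.020825
u = exp(sigma*sqrt(dt)) = 1.074821; d = 1/u = 0.930387
p = (exp((r-q)*dt) - d) / (u - d) = 0.483267
Discount per step: exp(-r*dt) = 0.999813
Stock lattice S(k, i) with i counting down-moves:
  k=0: S(0,0) = 22.4800
  k=1: S(1,0) = 24.1620; S(1,1) = 20.9151
  k=2: S(2,0) = 25.9698; S(2,1) = 22.4800; S(2,2) = 19.4591
  k=3: S(3,0) = 27.9129; S(3,1) = 24.1620; S(3,2) = 20.9151; S(3,3) = 18.1045
  k=4: S(4,0) = 30.0014; S(4,1) = 25.9698; S(4,2) = 22.4800; S(4,3) = 19.4591; S(4,4) = 16.8442
Terminal payoffs V(N, i) = max(S_T - K, 0):
  V(4,0) = 4.631381; V(4,1) = 0.599810; V(4,2) = 0.000000; V(4,3) = 0.000000; V(4,4) = 0.000000
Backward induction: V(k, i) = exp(-r*dt) * [p * V(k+1, i) + (1-p) * V(k+1, i+1)].
  V(3,0) = exp(-r*dt) * [p*4.631381 + (1-p)*0.599810] = 2.547658
  V(3,1) = exp(-r*dt) * [p*0.599810 + (1-p)*0.000000] = 0.289814
  V(3,2) = exp(-r*dt) * [p*0.000000 + (1-p)*0.000000] = 0.000000
  V(3,3) = exp(-r*dt) * [p*0.000000 + (1-p)*0.000000] = 0.000000
  V(2,0) = exp(-r*dt) * [p*2.547658 + (1-p)*0.289814] = 1.380697
  V(2,1) = exp(-r*dt) * [p*0.289814 + (1-p)*0.000000] = 0.140031
  V(2,2) = exp(-r*dt) * [p*0.000000 + (1-p)*0.000000] = 0.000000
  V(1,0) = exp(-r*dt) * [p*1.380697 + (1-p)*0.140031] = 0.739465
  V(1,1) = exp(-r*dt) * [p*0.140031 + (1-p)*0.000000] = 0.067660
  V(0,0) = exp(-r*dt) * [p*0.739465 + (1-p)*0.067660] = 0.392248

Answer: Price = V(0,0) = 0.3922


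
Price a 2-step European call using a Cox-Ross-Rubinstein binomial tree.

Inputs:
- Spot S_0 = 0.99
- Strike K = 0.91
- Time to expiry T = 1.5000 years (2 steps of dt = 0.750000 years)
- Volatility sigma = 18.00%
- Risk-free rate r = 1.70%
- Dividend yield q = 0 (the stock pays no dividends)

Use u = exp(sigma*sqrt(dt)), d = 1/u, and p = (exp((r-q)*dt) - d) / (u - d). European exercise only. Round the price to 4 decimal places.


dt = T/N = 0.750000
u = exp(sigma*sqrt(dt)) = 1.168691; d = 1/u = 0.855658
p = (exp((r-q)*dt) - d) / (u - d) = 0.502099
Discount per step: exp(-r*dt) = 0.987331
Stock lattice S(k, i) with i counting down-moves:
  k=0: S(0,0) = 0.9900
  k=1: S(1,0) = 1.1570; S(1,1) = 0.8471
  k=2: S(2,0) = 1.3522; S(2,1) = 0.9900; S(2,2) = 0.7248
Terminal payoffs V(N, i) = max(S_T - K, 0):
  V(2,0) = 0.442181; V(2,1) = 0.080000; V(2,2) = 0.000000
Backward induction: V(k, i) = exp(-r*dt) * [p * V(k+1, i) + (1-p) * V(k+1, i+1)].
  V(1,0) = exp(-r*dt) * [p*0.442181 + (1-p)*0.080000] = 0.258533
  V(1,1) = exp(-r*dt) * [p*0.080000 + (1-p)*0.000000] = 0.039659
  V(0,0) = exp(-r*dt) * [p*0.258533 + (1-p)*0.039659] = 0.147661

Answer: Price = V(0,0) = 0.1477


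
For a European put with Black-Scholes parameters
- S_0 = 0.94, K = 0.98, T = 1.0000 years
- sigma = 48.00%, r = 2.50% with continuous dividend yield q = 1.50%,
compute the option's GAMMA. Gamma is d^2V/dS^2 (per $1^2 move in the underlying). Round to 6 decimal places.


Answer: Gamma = 0.857928

Derivation:
d1 = 0.1740152158; d2 = -0.3059847842
phi(d1) = 0.3929475326; exp(-qT) = 0.9851119396; exp(-rT) = 0.9753099120
Gamma = exp(-qT) * phi(d1) / (S * sigma * sqrt(T)) = 0.9851119396 * 0.3929475326 / (0.9400 * 0.4800 * 1.0000000000) = 0.857928


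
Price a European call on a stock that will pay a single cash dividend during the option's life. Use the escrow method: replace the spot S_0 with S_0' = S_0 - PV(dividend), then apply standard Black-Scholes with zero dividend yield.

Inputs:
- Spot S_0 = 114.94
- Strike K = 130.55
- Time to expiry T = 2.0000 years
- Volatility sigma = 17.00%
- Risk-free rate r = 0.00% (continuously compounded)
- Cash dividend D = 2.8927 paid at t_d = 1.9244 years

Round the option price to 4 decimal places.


PV(D) = D * exp(-r * t_d) = 2.8927 * 1.00000000 = 2.89270000
S_0' = S_0 - PV(D) = 114.9400 - 2.89270000 = 112.04730000
d1 = (ln(S_0'/K) + (r + sigma^2/2)*T) / (sigma*sqrt(T)) = -0.51550244
d2 = d1 - sigma*sqrt(T) = -0.75591874
exp(-rT) = 1.00000000
N(d1) = 0.30310098; N(d2) = 0.22484896
C = S_0' * N(d1) - K * exp(-rT) * N(d2) = 112.04730000 * 0.30310098 - 130.5500 * 1.00000000 * 0.22484896 = 4.6076

Answer: Price = 4.6076


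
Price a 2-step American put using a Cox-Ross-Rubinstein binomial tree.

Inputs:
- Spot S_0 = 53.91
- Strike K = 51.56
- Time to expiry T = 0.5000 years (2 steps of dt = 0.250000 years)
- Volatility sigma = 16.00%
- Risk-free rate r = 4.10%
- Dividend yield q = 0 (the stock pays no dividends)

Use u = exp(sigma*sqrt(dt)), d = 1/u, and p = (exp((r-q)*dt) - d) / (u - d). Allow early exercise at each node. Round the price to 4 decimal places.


dt = T/N = 0.250000
u = exp(sigma*sqrt(dt)) = 1.083287; d = 1/u = 0.923116
p = (exp((r-q)*dt) - d) / (u - d) = 0.544334
Discount per step: exp(-r*dt) = 0.989802
Stock lattice S(k, i) with i counting down-moves:
  k=0: S(0,0) = 53.9100
  k=1: S(1,0) = 58.4000; S(1,1) = 49.7652
  k=2: S(2,0) = 63.2640; S(2,1) = 53.9100; S(2,2) = 45.9391
Terminal payoffs V(N, i) = max(K - S_T, 0):
  V(2,0) = 0.000000; V(2,1) = 0.000000; V(2,2) = 5.620928
Backward induction: V(k, i) = exp(-r*dt) * [p * V(k+1, i) + (1-p) * V(k+1, i+1)]; then take max(V_cont, immediate exercise) for American.
  V(1,0) = exp(-r*dt) * [p*0.000000 + (1-p)*0.000000] = 0.000000; exercise = 0.000000; V(1,0) = max -> 0.000000
  V(1,1) = exp(-r*dt) * [p*0.000000 + (1-p)*5.620928] = 2.535147; exercise = 1.794798; V(1,1) = max -> 2.535147
  V(0,0) = exp(-r*dt) * [p*0.000000 + (1-p)*2.535147] = 1.143400; exercise = 0.000000; V(0,0) = max -> 1.143400

Answer: Price = V(0,0) = 1.1434


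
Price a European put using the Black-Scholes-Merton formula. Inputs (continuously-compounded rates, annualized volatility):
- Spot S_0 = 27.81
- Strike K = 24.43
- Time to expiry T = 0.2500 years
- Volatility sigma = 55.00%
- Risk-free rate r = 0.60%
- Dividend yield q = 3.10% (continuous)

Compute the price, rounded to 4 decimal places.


d1 = (ln(S/K) + (r - q + 0.5*sigma^2) * T) / (sigma * sqrt(T)) = 0.58598648
d2 = d1 - sigma * sqrt(T) = 0.31098648
exp(-rT) = 0.99850112; exp(-qT) = 0.99227995
P = K * exp(-rT) * N(-d2) - S_0 * exp(-qT) * N(-d1)
N(-d1) = 0.27894230; N(-d2) = 0.37790545
P = 24.4300 * 0.99850112 * 0.37790545 - 27.8100 * 0.99227995 * 0.27894230 = 1.5209

Answer: Price = 1.5209
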